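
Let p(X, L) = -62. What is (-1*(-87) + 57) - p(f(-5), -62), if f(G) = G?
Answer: 206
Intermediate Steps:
(-1*(-87) + 57) - p(f(-5), -62) = (-1*(-87) + 57) - 1*(-62) = (87 + 57) + 62 = 144 + 62 = 206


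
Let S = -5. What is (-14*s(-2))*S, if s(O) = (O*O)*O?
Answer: -560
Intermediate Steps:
s(O) = O**3 (s(O) = O**2*O = O**3)
(-14*s(-2))*S = -14*(-2)**3*(-5) = -14*(-8)*(-5) = 112*(-5) = -560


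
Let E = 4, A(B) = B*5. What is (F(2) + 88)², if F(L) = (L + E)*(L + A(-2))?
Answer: 1600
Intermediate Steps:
A(B) = 5*B
F(L) = (-10 + L)*(4 + L) (F(L) = (L + 4)*(L + 5*(-2)) = (4 + L)*(L - 10) = (4 + L)*(-10 + L) = (-10 + L)*(4 + L))
(F(2) + 88)² = ((-40 + 2² - 6*2) + 88)² = ((-40 + 4 - 12) + 88)² = (-48 + 88)² = 40² = 1600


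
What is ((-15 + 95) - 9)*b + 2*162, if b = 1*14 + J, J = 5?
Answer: 1673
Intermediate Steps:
b = 19 (b = 1*14 + 5 = 14 + 5 = 19)
((-15 + 95) - 9)*b + 2*162 = ((-15 + 95) - 9)*19 + 2*162 = (80 - 9)*19 + 324 = 71*19 + 324 = 1349 + 324 = 1673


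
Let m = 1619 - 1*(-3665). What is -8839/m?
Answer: -8839/5284 ≈ -1.6728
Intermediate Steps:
m = 5284 (m = 1619 + 3665 = 5284)
-8839/m = -8839/5284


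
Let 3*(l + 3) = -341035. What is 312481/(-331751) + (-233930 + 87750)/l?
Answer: 9729078344/28285422011 ≈ 0.34396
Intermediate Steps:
l = -341044/3 (l = -3 + (⅓)*(-341035) = -3 - 341035/3 = -341044/3 ≈ -1.1368e+5)
312481/(-331751) + (-233930 + 87750)/l = 312481/(-331751) + (-233930 + 87750)/(-341044/3) = 312481*(-1/331751) - 146180*(-3/341044) = -312481/331751 + 109635/85261 = 9729078344/28285422011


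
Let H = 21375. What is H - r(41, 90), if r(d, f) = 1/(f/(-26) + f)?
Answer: 24046862/1125 ≈ 21375.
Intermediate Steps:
r(d, f) = 26/(25*f) (r(d, f) = 1/(f*(-1/26) + f) = 1/(-f/26 + f) = 1/(25*f/26) = 26/(25*f))
H - r(41, 90) = 21375 - 26/(25*90) = 21375 - 1*13/1125 = 21375 - 13/1125 = 24046862/1125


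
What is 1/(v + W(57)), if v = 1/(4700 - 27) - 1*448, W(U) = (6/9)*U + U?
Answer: -4673/1649568 ≈ -0.0028329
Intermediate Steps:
W(U) = 5*U/3 (W(U) = (6*(1/9))*U + U = 2*U/3 + U = 5*U/3)
v = -2093503/4673 (v = 1/4673 - 448 = -2093503/4673 ≈ -448.00)
1/(v + W(57)) = 1/(-2093503/4673 + (5/3)*57) = 1/(-2093503/4673 + 95) = 1/(-1649568/4673) = -4673/1649568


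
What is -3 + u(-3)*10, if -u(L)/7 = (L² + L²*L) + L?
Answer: 1467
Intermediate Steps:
u(L) = -7*L - 7*L² - 7*L³ (u(L) = -7*((L² + L²*L) + L) = -7*((L² + L³) + L) = -7*(L + L² + L³) = -7*L - 7*L² - 7*L³)
-3 + u(-3)*10 = -3 - 7*(-3)*(1 - 3 + (-3)²)*10 = -3 - 7*(-3)*(1 - 3 + 9)*10 = -3 - 7*(-3)*7*10 = -3 + 147*10 = -3 + 1470 = 1467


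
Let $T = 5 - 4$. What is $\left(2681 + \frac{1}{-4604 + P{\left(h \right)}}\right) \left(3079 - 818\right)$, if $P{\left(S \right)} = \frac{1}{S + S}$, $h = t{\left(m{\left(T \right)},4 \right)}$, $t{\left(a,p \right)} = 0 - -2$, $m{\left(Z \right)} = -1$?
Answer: $\frac{111626951471}{18415} \approx 6.0617 \cdot 10^{6}$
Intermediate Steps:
$T = 1$ ($T = 5 - 4 = 1$)
$t{\left(a,p \right)} = 2$ ($t{\left(a,p \right)} = 0 + 2 = 2$)
$h = 2$
$P{\left(S \right)} = \frac{1}{2 S}$
$\left(2681 + \frac{1}{-4604 + P{\left(h \right)}}\right) \left(3079 - 818\right) = \left(2681 + \frac{1}{-4604 + \frac{1}{2 \cdot 2}}\right) \left(3079 - 818\right) = \left(2681 + \frac{1}{-4604 + \frac{1}{2} \cdot \frac{1}{2}}\right) 2261 = \left(2681 + \frac{1}{-4604 + \frac{1}{4}}\right) 2261 = \left(2681 + \frac{1}{- \frac{18415}{4}}\right) 2261 = \left(2681 - \frac{4}{18415}\right) 2261 = \frac{49370611}{18415} \cdot 2261 = \frac{111626951471}{18415}$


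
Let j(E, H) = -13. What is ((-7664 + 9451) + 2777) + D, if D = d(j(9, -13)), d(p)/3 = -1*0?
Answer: 4564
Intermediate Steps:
d(p) = 0 (d(p) = 3*(-1*0) = 3*0 = 0)
D = 0
((-7664 + 9451) + 2777) + D = ((-7664 + 9451) + 2777) + 0 = (1787 + 2777) + 0 = 4564 + 0 = 4564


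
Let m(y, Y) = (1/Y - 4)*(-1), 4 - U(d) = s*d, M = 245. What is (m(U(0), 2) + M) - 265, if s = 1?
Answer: -33/2 ≈ -16.500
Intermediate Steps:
U(d) = 4 - d
m(y, Y) = 4 - 1/Y (m(y, Y) = (-4 + 1/Y)*(-1) = 4 - 1/Y)
(m(U(0), 2) + M) - 265 = ((4 - 1/2) + 245) - 265 = (7/2 + 245) - 265 = 497/2 - 265 = -33/2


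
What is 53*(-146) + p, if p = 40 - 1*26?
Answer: -7724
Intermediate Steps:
p = 14 (p = 40 - 26 = 14)
53*(-146) + p = 53*(-146) + 14 = -7738 + 14 = -7724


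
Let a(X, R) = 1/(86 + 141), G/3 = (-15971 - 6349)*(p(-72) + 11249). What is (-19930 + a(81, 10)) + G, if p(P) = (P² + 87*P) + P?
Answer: -153478116349/227 ≈ -6.7612e+8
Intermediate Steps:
p(P) = P² + 88*P
G = -676095120 (G = 3*((-15971 - 6349)*(-72*(88 - 72) + 11249)) = 3*(-22320*(-72*16 + 11249)) = 3*(-22320*(-1152 + 11249)) = 3*(-22320*10097) = 3*(-225365040) = -676095120)
a(X, R) = 1/227
(-19930 + a(81, 10)) + G = (-19930 + 1/227) - 676095120 = -4524109/227 - 676095120 = -153478116349/227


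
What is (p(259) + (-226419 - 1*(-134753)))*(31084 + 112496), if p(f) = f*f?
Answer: -3529914300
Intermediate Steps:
p(f) = f**2
(p(259) + (-226419 - 1*(-134753)))*(31084 + 112496) = (259**2 + (-226419 - 1*(-134753)))*(31084 + 112496) = (67081 + (-226419 + 134753))*143580 = (67081 - 91666)*143580 = -24585*143580 = -3529914300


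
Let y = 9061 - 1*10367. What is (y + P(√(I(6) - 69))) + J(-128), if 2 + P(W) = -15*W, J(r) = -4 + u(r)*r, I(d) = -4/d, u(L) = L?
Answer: 15072 - 5*I*√627 ≈ 15072.0 - 125.2*I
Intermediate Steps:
J(r) = -4 + r² (J(r) = -4 + r*r = -4 + r²)
y = -1306 (y = 9061 - 10367 = -1306)
P(W) = -2 - 15*W
(y + P(√(I(6) - 69))) + J(-128) = (-1306 + (-2 - 15*√(-4/6 - 69))) + (-4 + (-128)²) = (-1306 + (-2 - 15*√(-4*⅙ - 69))) + (-4 + 16384) = (-1306 + (-2 - 15*√(-⅔ - 69))) + 16380 = (-1306 + (-2 - 5*I*√627)) + 16380 = (-1308 - 5*I*√627) + 16380 = 15072 - 5*I*√627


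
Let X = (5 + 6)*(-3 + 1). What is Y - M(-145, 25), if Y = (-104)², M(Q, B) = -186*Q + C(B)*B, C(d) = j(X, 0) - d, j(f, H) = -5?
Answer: -15404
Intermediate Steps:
X = -22 (X = 11*(-2) = -22)
C(d) = -5 - d
M(Q, B) = -186*Q + B*(-5 - B) (M(Q, B) = -186*Q + (-5 - B)*B = -186*Q + B*(-5 - B))
Y = 10816
Y - M(-145, 25) = 10816 - (-186*(-145) - 1*25*(5 + 25)) = 10816 - (26970 - 1*25*30) = 10816 - (26970 - 750) = 10816 - 1*26220 = 10816 - 26220 = -15404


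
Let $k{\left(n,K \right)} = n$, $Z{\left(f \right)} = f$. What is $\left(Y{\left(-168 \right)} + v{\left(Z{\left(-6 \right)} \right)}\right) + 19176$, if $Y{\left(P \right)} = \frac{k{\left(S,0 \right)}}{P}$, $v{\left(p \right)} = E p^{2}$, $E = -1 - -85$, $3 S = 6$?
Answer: $\frac{1864799}{84} \approx 22200.0$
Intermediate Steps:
$S = 2$ ($S = \frac{1}{3} \cdot 6 = 2$)
$E = 84$ ($E = -1 + 85 = 84$)
$v{\left(p \right)} = 84 p^{2}$
$Y{\left(P \right)} = \frac{2}{P}$
$\left(Y{\left(-168 \right)} + v{\left(Z{\left(-6 \right)} \right)}\right) + 19176 = \left(\frac{2}{-168} + 84 \left(-6\right)^{2}\right) + 19176 = \left(2 \left(- \frac{1}{168}\right) + 84 \cdot 36\right) + 19176 = \left(- \frac{1}{84} + 3024\right) + 19176 = \frac{254015}{84} + 19176 = \frac{1864799}{84}$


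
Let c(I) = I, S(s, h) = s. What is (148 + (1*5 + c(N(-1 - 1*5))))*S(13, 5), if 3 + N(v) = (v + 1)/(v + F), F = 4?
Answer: 3965/2 ≈ 1982.5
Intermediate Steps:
N(v) = -3 + (1 + v)/(4 + v) (N(v) = -3 + (v + 1)/(v + 4) = -3 + (1 + v)/(4 + v))
(148 + (1*5 + c(N(-1 - 1*5))))*S(13, 5) = (148 + (1*5 + (-11 - 2*(-1 - 1*5))/(4 + (-1 - 1*5))))*13 = (148 + (5 + (-11 - 2*(-1 - 5))/(4 + (-1 - 5))))*13 = (148 + (5 + (-11 - 2*(-6))/(4 - 6)))*13 = (148 + (5 + (-11 + 12)/(-2)))*13 = (148 + (5 - ½*1))*13 = (148 + (5 - ½))*13 = (148 + 9/2)*13 = (305/2)*13 = 3965/2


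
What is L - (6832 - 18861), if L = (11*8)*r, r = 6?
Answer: 12557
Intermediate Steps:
L = 528 (L = (11*8)*6 = 88*6 = 528)
L - (6832 - 18861) = 528 - (6832 - 18861) = 528 - 1*(-12029) = 528 + 12029 = 12557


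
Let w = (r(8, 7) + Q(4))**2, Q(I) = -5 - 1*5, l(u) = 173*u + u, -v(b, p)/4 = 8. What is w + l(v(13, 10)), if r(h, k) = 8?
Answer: -5564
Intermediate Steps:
v(b, p) = -32 (v(b, p) = -4*8 = -32)
l(u) = 174*u
Q(I) = -10 (Q(I) = -5 - 5 = -10)
w = 4 (w = (8 - 10)**2 = (-2)**2 = 4)
w + l(v(13, 10)) = 4 + 174*(-32) = 4 - 5568 = -5564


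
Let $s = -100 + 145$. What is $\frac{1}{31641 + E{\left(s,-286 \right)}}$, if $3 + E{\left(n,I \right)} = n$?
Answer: $\frac{1}{31683} \approx 3.1563 \cdot 10^{-5}$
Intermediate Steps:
$s = 45$
$E{\left(n,I \right)} = -3 + n$
$\frac{1}{31641 + E{\left(s,-286 \right)}} = \frac{1}{31641 + \left(-3 + 45\right)} = \frac{1}{31641 + 42} = \frac{1}{31683}$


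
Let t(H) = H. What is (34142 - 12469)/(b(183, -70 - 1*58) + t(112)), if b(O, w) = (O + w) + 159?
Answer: 21673/326 ≈ 66.482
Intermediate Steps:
b(O, w) = 159 + O + w
(34142 - 12469)/(b(183, -70 - 1*58) + t(112)) = (34142 - 12469)/((159 + 183 + (-70 - 1*58)) + 112) = 21673/((159 + 183 + (-70 - 58)) + 112) = 21673/((159 + 183 - 128) + 112) = 21673/(214 + 112) = 21673/326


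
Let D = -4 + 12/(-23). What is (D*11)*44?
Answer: -50336/23 ≈ -2188.5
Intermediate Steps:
D = -104/23 (D = -4 + 12*(-1/23) = -4 - 12/23 = -104/23 ≈ -4.5217)
(D*11)*44 = -104/23*11*44 = -1144/23*44 = -50336/23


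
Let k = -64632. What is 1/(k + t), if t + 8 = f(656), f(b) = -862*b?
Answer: -1/630112 ≈ -1.5870e-6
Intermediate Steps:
t = -565480 (t = -8 - 862*656 = -8 - 565472 = -565480)
1/(k + t) = 1/(-64632 - 565480) = 1/(-630112) = -1/630112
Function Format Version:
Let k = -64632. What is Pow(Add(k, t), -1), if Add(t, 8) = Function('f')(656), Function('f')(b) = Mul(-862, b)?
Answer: Rational(-1, 630112) ≈ -1.5870e-6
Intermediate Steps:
t = -565480 (t = Add(-8, Mul(-862, 656)) = Add(-8, -565472) = -565480)
Pow(Add(k, t), -1) = Pow(Add(-64632, -565480), -1) = Pow(-630112, -1) = Rational(-1, 630112)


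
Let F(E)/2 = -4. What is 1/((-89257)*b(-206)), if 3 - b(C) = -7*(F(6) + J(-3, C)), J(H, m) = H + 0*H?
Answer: 1/6605018 ≈ 1.5140e-7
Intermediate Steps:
F(E) = -8 (F(E) = 2*(-4) = -8)
J(H, m) = H (J(H, m) = H + 0 = H)
b(C) = -74 (b(C) = 3 - (-7)*(-8 - 3) = 3 - (-7)*(-11) = 3 - 1*77 = 3 - 77 = -74)
1/((-89257)*b(-206)) = 1/(-89257*(-74)) = -1/89257*(-1/74) = 1/6605018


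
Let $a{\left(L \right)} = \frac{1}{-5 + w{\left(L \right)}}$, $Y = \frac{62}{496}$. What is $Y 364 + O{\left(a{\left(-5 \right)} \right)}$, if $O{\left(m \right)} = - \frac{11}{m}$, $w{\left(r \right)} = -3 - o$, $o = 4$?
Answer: $\frac{355}{2} \approx 177.5$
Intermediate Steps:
$Y = \frac{1}{8}$ ($Y = 62 \cdot \frac{1}{496} = \frac{1}{8} \approx 0.125$)
$w{\left(r \right)} = -7$ ($w{\left(r \right)} = -3 - 4 = -7$)
$a{\left(L \right)} = - \frac{1}{12}$ ($a{\left(L \right)} = \frac{1}{-5 - 7} = \frac{1}{-12} = - \frac{1}{12}$)
$Y 364 + O{\left(a{\left(-5 \right)} \right)} = \frac{1}{8} \cdot 364 - \frac{11}{- \frac{1}{12}} = \frac{91}{2} - -132 = \frac{91}{2} + 132 = \frac{355}{2}$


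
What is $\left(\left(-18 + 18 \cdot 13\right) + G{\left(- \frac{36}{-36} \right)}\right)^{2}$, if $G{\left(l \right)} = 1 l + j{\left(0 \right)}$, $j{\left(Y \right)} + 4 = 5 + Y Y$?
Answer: $47524$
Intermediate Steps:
$j{\left(Y \right)} = 1 + Y^{2}$ ($j{\left(Y \right)} = -4 + \left(5 + Y Y\right) = -4 + \left(5 + Y^{2}\right) = 1 + Y^{2}$)
$G{\left(l \right)} = 1 + l$ ($G{\left(l \right)} = 1 l + \left(1 + 0^{2}\right) = l + \left(1 + 0\right) = l + 1 = 1 + l$)
$\left(\left(-18 + 18 \cdot 13\right) + G{\left(- \frac{36}{-36} \right)}\right)^{2} = \left(\left(-18 + 18 \cdot 13\right) + \left(1 - \frac{36}{-36}\right)\right)^{2} = \left(\left(-18 + 234\right) + \left(1 - -1\right)\right)^{2} = \left(216 + \left(1 + 1\right)\right)^{2} = \left(216 + 2\right)^{2} = 218^{2} = 47524$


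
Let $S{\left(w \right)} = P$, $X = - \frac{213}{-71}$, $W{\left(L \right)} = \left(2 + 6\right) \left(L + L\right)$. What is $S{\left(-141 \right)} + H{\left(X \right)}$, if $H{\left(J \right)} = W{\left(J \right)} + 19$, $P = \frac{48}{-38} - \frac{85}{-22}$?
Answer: $\frac{29093}{418} \approx 69.6$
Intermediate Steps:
$W{\left(L \right)} = 16 L$ ($W{\left(L \right)} = 8 \cdot 2 L = 16 L$)
$X = 3$ ($X = \left(-213\right) \left(- \frac{1}{71}\right) = 3$)
$P = \frac{1087}{418}$ ($P = 48 \left(- \frac{1}{38}\right) - - \frac{85}{22} = - \frac{24}{19} + \frac{85}{22} = \frac{1087}{418} \approx 2.6005$)
$S{\left(w \right)} = \frac{1087}{418}$
$H{\left(J \right)} = 19 + 16 J$ ($H{\left(J \right)} = 16 J + 19 = 19 + 16 J$)
$S{\left(-141 \right)} + H{\left(X \right)} = \frac{1087}{418} + \left(19 + 16 \cdot 3\right) = \frac{1087}{418} + \left(19 + 48\right) = \frac{1087}{418} + 67 = \frac{29093}{418}$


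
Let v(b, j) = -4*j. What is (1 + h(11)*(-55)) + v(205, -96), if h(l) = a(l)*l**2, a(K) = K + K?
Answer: -146025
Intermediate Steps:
a(K) = 2*K
h(l) = 2*l**3 (h(l) = (2*l)*l**2 = 2*l**3)
(1 + h(11)*(-55)) + v(205, -96) = (1 + (2*11**3)*(-55)) - 4*(-96) = (1 + (2*1331)*(-55)) + 384 = (1 + 2662*(-55)) + 384 = (1 - 146410) + 384 = -146409 + 384 = -146025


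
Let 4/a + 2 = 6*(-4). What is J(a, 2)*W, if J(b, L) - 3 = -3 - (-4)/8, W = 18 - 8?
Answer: 5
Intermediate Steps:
W = 10
a = -2/13 (a = 4/(-2 + 6*(-4)) = 4/(-2 - 24) = 4/(-26) = 4*(-1/26) = -2/13 ≈ -0.15385)
J(b, L) = ½ (J(b, L) = 3 + (-3 - (-4)/8) = 3 + (-3 - 1*(-½)) = 3 + (-3 + ½) = 3 - 5/2 = ½)
J(a, 2)*W = (½)*10 = 5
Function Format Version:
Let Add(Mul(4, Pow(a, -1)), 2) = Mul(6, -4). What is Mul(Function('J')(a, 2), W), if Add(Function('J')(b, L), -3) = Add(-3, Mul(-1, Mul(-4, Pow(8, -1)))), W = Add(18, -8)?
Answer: 5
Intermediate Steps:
W = 10
a = Rational(-2, 13) (a = Mul(4, Pow(Add(-2, Mul(6, -4)), -1)) = Mul(4, Pow(Add(-2, -24), -1)) = Mul(4, Pow(-26, -1)) = Mul(4, Rational(-1, 26)) = Rational(-2, 13) ≈ -0.15385)
Function('J')(b, L) = Rational(1, 2) (Function('J')(b, L) = Add(3, Add(-3, Mul(-1, Mul(-4, Pow(8, -1))))) = Add(3, Add(-3, Mul(-1, Mul(-4, Rational(1, 8))))) = Add(3, Add(-3, Mul(-1, Rational(-1, 2)))) = Add(3, Add(-3, Rational(1, 2))) = Add(3, Rational(-5, 2)) = Rational(1, 2))
Mul(Function('J')(a, 2), W) = Mul(Rational(1, 2), 10) = 5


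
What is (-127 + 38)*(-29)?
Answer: 2581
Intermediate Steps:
(-127 + 38)*(-29) = -89*(-29) = 2581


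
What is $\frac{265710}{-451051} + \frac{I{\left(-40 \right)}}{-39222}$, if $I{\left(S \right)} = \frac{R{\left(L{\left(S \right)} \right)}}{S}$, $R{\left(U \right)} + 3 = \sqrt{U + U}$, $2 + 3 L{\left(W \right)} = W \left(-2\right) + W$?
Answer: $- \frac{138956152651}{235881630960} + \frac{\sqrt{57}}{2353320} \approx -0.58909$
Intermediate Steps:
$L{\left(W \right)} = - \frac{2}{3} - \frac{W}{3}$ ($L{\left(W \right)} = - \frac{2}{3} + \frac{W \left(-2\right) + W}{3} = - \frac{2}{3} + \frac{- 2 W + W}{3} = - \frac{2}{3} + \frac{\left(-1\right) W}{3} = - \frac{2}{3} - \frac{W}{3}$)
$R{\left(U \right)} = -3 + \sqrt{2} \sqrt{U}$ ($R{\left(U \right)} = -3 + \sqrt{U + U} = -3 + \sqrt{2 U} = -3 + \sqrt{2} \sqrt{U}$)
$I{\left(S \right)} = \frac{-3 + \sqrt{2} \sqrt{- \frac{2}{3} - \frac{S}{3}}}{S}$
$\frac{265710}{-451051} + \frac{I{\left(-40 \right)}}{-39222} = \frac{265710}{-451051} + \frac{\frac{1}{-40} \left(-3 + \frac{\sqrt{-12 - -240}}{3}\right)}{-39222} = 265710 \left(- \frac{1}{451051}\right) + - \frac{-3 + \frac{\sqrt{-12 + 240}}{3}}{40} \left(- \frac{1}{39222}\right) = - \frac{265710}{451051} + - \frac{-3 + \frac{\sqrt{228}}{3}}{40} \left(- \frac{1}{39222}\right) = - \frac{265710}{451051} + - \frac{-3 + \frac{2 \sqrt{57}}{3}}{40} \left(- \frac{1}{39222}\right) = - \frac{265710}{451051} + \left(\frac{3}{40} - \frac{\sqrt{57}}{60}\right) \left(- \frac{1}{39222}\right) = - \frac{265710}{451051} - \left(\frac{1}{522960} - \frac{\sqrt{57}}{2353320}\right) = - \frac{138956152651}{235881630960} + \frac{\sqrt{57}}{2353320}$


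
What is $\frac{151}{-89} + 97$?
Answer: $\frac{8482}{89} \approx 95.303$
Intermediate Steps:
$\frac{151}{-89} + 97 = 151 \left(- \frac{1}{89}\right) + 97 = - \frac{151}{89} + 97 = \frac{8482}{89}$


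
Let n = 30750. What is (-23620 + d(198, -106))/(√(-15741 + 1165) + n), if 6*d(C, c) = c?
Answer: -363429125/472788538 + 70913*I*√911/709182807 ≈ -0.76869 + 0.0030181*I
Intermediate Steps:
d(C, c) = c/6
(-23620 + d(198, -106))/(√(-15741 + 1165) + n) = (-23620 + (⅙)*(-106))/(√(-15741 + 1165) + 30750) = (-23620 - 53/3)/(√(-14576) + 30750) = -70913/(3*(4*I*√911 + 30750)) = -70913/(3*(30750 + 4*I*√911))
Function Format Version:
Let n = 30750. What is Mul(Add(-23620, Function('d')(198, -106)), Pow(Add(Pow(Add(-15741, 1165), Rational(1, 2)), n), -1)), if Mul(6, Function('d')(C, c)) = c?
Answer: Add(Rational(-363429125, 472788538), Mul(Rational(70913, 709182807), I, Pow(911, Rational(1, 2)))) ≈ Add(-0.76869, Mul(0.0030181, I))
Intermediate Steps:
Function('d')(C, c) = Mul(Rational(1, 6), c)
Mul(Add(-23620, Function('d')(198, -106)), Pow(Add(Pow(Add(-15741, 1165), Rational(1, 2)), n), -1)) = Mul(Add(-23620, Mul(Rational(1, 6), -106)), Pow(Add(Pow(Add(-15741, 1165), Rational(1, 2)), 30750), -1)) = Mul(Add(-23620, Rational(-53, 3)), Pow(Add(Pow(-14576, Rational(1, 2)), 30750), -1)) = Mul(Rational(-70913, 3), Pow(Add(Mul(4, I, Pow(911, Rational(1, 2))), 30750), -1)) = Mul(Rational(-70913, 3), Pow(Add(30750, Mul(4, I, Pow(911, Rational(1, 2)))), -1))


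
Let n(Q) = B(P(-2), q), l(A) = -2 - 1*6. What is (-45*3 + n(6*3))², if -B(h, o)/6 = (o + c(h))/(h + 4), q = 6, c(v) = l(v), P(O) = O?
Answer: 16641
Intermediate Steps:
l(A) = -8 (l(A) = -2 - 6 = -8)
c(v) = -8
B(h, o) = -6*(-8 + o)/(4 + h) (B(h, o) = -6*(o - 8)/(h + 4) = -6*(-8 + o)/(4 + h))
n(Q) = 6 (n(Q) = 6*(8 - 1*6)/(4 - 2) = 6*(8 - 6)/2 = 6*(½)*2 = 6)
(-45*3 + n(6*3))² = (-45*3 + 6)² = (-135 + 6)² = (-129)² = 16641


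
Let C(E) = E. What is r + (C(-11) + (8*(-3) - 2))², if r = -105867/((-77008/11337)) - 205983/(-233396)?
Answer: 76186644890435/4493339792 ≈ 16955.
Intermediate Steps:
r = 70035262715187/4493339792 (r = -105867/((-77008*1/11337)) - 205983*(-1/233396) = -105867/(-77008/11337) + 205983/233396 = -105867*(-11337/77008) + 205983/233396 = 1200214179/77008 + 205983/233396 = 70035262715187/4493339792 ≈ 15586.)
r + (C(-11) + (8*(-3) - 2))² = 70035262715187/4493339792 + (-11 + (8*(-3) - 2))² = 70035262715187/4493339792 + (-11 + (-24 - 2))² = 70035262715187/4493339792 + (-11 - 26)² = 70035262715187/4493339792 + (-37)² = 70035262715187/4493339792 + 1369 = 76186644890435/4493339792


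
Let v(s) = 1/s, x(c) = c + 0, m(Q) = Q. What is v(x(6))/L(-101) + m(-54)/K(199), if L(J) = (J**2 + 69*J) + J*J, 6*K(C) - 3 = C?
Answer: -129275/80598 ≈ -1.6039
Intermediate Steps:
K(C) = 1/2 + C/6
x(c) = c
L(J) = 2*J**2 + 69*J (L(J) = (J**2 + 69*J) + J**2 = 2*J**2 + 69*J)
v(x(6))/L(-101) + m(-54)/K(199) = 1/(6*((-101*(69 + 2*(-101))))) - 54/(1/2 + (1/6)*199) = 1/(6*((-101*(69 - 202)))) - 54/(1/2 + 199/6) = 1/(6*((-101*(-133)))) - 54/101/3 = (1/6)/13433 - 54*3/101 = (1/6)*(1/13433) - 162/101 = 1/80598 - 162/101 = -129275/80598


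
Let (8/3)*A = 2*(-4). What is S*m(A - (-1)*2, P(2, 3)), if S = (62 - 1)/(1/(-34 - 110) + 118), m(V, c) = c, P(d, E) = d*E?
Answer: 52704/16991 ≈ 3.1019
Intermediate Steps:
A = -3 (A = 3*(2*(-4))/8 = (3/8)*(-8) = -3)
P(d, E) = E*d
S = 8784/16991 (S = 61/(1/(-144) + 118) = 61/(-1/144 + 118) = 61/(16991/144) = 61*(144/16991) = 8784/16991 ≈ 0.51698)
S*m(A - (-1)*2, P(2, 3)) = 8784*(3*2)/16991 = (8784/16991)*6 = 52704/16991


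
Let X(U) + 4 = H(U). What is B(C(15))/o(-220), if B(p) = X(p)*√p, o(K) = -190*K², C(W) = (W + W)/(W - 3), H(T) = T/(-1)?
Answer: 13*√10/36784000 ≈ 1.1176e-6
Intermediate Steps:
H(T) = -T (H(T) = T*(-1) = -T)
C(W) = 2*W/(-3 + W) (C(W) = (2*W)/(-3 + W) = 2*W/(-3 + W))
X(U) = -4 - U
B(p) = √p*(-4 - p) (B(p) = (-4 - p)*√p = √p*(-4 - p))
B(C(15))/o(-220) = (√(2*15/(-3 + 15))*(-4 - 2*15/(-3 + 15)))/((-190*(-220)²)) = (√(2*15/12)*(-4 - 2*15/12))/((-190*48400)) = (√(2*15*(1/12))*(-4 - 2*15/12))/(-9196000) = (√(5/2)*(-4 - 1*5/2))*(-1/9196000) = ((√10/2)*(-4 - 5/2))*(-1/9196000) = ((√10/2)*(-13/2))*(-1/9196000) = -13*√10/4*(-1/9196000) = 13*√10/36784000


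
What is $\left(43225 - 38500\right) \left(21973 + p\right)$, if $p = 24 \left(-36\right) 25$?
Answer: $1762425$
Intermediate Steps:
$p = -21600$ ($p = \left(-864\right) 25 = -21600$)
$\left(43225 - 38500\right) \left(21973 + p\right) = \left(43225 - 38500\right) \left(21973 - 21600\right) = 4725 \cdot 373 = 1762425$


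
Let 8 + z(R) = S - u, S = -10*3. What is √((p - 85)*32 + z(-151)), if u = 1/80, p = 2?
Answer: I*√1077605/20 ≈ 51.904*I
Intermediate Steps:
S = -30
u = 1/80 ≈ 0.012500
z(R) = -3041/80 (z(R) = -8 + (-30 - 1*1/80) = -8 + (-30 - 1/80) = -8 - 2401/80 = -3041/80)
√((p - 85)*32 + z(-151)) = √((2 - 85)*32 - 3041/80) = √(-83*32 - 3041/80) = √(-2656 - 3041/80) = √(-215521/80) = I*√1077605/20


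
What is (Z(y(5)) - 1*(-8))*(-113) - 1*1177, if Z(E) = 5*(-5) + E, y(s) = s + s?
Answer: -386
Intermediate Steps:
y(s) = 2*s
Z(E) = -25 + E
(Z(y(5)) - 1*(-8))*(-113) - 1*1177 = ((-25 + 2*5) - 1*(-8))*(-113) - 1*1177 = ((-25 + 10) + 8)*(-113) - 1177 = (-15 + 8)*(-113) - 1177 = -7*(-113) - 1177 = 791 - 1177 = -386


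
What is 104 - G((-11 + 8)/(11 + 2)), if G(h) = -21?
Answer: 125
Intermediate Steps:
104 - G((-11 + 8)/(11 + 2)) = 104 - 1*(-21) = 104 + 21 = 125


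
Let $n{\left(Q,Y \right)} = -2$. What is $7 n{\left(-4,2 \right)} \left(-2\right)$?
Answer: $28$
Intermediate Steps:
$7 n{\left(-4,2 \right)} \left(-2\right) = 7 \left(-2\right) \left(-2\right) = \left(-14\right) \left(-2\right) = 28$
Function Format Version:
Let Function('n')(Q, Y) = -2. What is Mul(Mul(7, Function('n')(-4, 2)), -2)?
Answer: 28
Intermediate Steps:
Mul(Mul(7, Function('n')(-4, 2)), -2) = Mul(Mul(7, -2), -2) = Mul(-14, -2) = 28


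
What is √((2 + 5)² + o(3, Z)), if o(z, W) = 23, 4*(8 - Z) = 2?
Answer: 6*√2 ≈ 8.4853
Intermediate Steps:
Z = 15/2 (Z = 8 - ¼*2 = 8 - ½ = 15/2 ≈ 7.5000)
√((2 + 5)² + o(3, Z)) = √((2 + 5)² + 23) = √(7² + 23) = √(49 + 23) = √72 = 6*√2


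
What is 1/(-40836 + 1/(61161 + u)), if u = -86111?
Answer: -24950/1018858201 ≈ -2.4488e-5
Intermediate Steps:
1/(-40836 + 1/(61161 + u)) = 1/(-40836 + 1/(61161 - 86111)) = 1/(-40836 + 1/(-24950)) = 1/(-40836 - 1/24950) = 1/(-1018858201/24950) = -24950/1018858201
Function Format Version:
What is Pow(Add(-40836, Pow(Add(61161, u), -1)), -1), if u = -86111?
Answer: Rational(-24950, 1018858201) ≈ -2.4488e-5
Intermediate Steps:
Pow(Add(-40836, Pow(Add(61161, u), -1)), -1) = Pow(Add(-40836, Pow(Add(61161, -86111), -1)), -1) = Pow(Add(-40836, Pow(-24950, -1)), -1) = Pow(Add(-40836, Rational(-1, 24950)), -1) = Pow(Rational(-1018858201, 24950), -1) = Rational(-24950, 1018858201)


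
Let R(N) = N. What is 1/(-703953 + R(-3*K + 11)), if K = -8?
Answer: -1/703918 ≈ -1.4206e-6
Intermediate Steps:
1/(-703953 + R(-3*K + 11)) = 1/(-703953 + (-3*(-8) + 11)) = 1/(-703953 + (24 + 11)) = 1/(-703953 + 35) = 1/(-703918) = -1/703918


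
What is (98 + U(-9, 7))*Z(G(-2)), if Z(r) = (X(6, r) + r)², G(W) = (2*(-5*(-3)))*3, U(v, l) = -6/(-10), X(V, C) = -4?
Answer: 3646228/5 ≈ 7.2925e+5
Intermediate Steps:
U(v, l) = ⅗ (U(v, l) = -6*(-⅒) = ⅗)
G(W) = 90 (G(W) = (2*15)*3 = 30*3 = 90)
Z(r) = (-4 + r)²
(98 + U(-9, 7))*Z(G(-2)) = (98 + ⅗)*(-4 + 90)² = (493/5)*86² = (493/5)*7396 = 3646228/5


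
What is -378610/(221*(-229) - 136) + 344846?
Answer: 3499917776/10149 ≈ 3.4485e+5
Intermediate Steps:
-378610/(221*(-229) - 136) + 344846 = -378610/(-50609 - 136) + 344846 = -378610/(-50745) + 344846 = -378610*(-1/50745) + 344846 = 75722/10149 + 344846 = 3499917776/10149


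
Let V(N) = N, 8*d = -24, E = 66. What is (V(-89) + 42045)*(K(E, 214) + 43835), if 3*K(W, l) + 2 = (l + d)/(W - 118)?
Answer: 23907735035/13 ≈ 1.8391e+9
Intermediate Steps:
d = -3 (d = (1/8)*(-24) = -3)
K(W, l) = -2/3 + (-3 + l)/(3*(-118 + W)) (K(W, l) = -2/3 + ((l - 3)/(W - 118))/3 = -2/3 + ((-3 + l)/(-118 + W))/3 = -2/3 + (-3 + l)/(3*(-118 + W)))
(V(-89) + 42045)*(K(E, 214) + 43835) = (-89 + 42045)*((233 + 214 - 2*66)/(3*(-118 + 66)) + 43835) = 41956*((1/3)*(233 + 214 - 132)/(-52) + 43835) = 41956*((1/3)*(-1/52)*315 + 43835) = 41956*(-105/52 + 43835) = 41956*(2279315/52) = 23907735035/13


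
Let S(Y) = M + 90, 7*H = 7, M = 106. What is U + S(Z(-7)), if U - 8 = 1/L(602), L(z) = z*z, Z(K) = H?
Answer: 73930417/362404 ≈ 204.00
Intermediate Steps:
H = 1 (H = (⅐)*7 = 1)
Z(K) = 1
S(Y) = 196 (S(Y) = 106 + 90 = 196)
L(z) = z²
U = 2899233/362404 (U = 8 + 1/(602²) = 8 + 1/362404 = 2899233/362404 ≈ 8.0000)
U + S(Z(-7)) = 2899233/362404 + 196 = 73930417/362404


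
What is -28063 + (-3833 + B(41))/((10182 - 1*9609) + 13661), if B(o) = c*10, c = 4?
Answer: -399452535/14234 ≈ -28063.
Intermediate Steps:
B(o) = 40 (B(o) = 4*10 = 40)
-28063 + (-3833 + B(41))/((10182 - 1*9609) + 13661) = -28063 + (-3833 + 40)/((10182 - 1*9609) + 13661) = -28063 - 3793/((10182 - 9609) + 13661) = -28063 - 3793/(573 + 13661) = -28063 - 3793/14234 = -399452535/14234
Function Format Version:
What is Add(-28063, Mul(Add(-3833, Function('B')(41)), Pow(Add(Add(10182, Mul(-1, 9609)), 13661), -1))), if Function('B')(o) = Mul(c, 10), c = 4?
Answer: Rational(-399452535, 14234) ≈ -28063.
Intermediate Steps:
Function('B')(o) = 40 (Function('B')(o) = Mul(4, 10) = 40)
Add(-28063, Mul(Add(-3833, Function('B')(41)), Pow(Add(Add(10182, Mul(-1, 9609)), 13661), -1))) = Add(-28063, Mul(Add(-3833, 40), Pow(Add(Add(10182, Mul(-1, 9609)), 13661), -1))) = Add(-28063, Mul(-3793, Pow(Add(Add(10182, -9609), 13661), -1))) = Add(-28063, Mul(-3793, Pow(Add(573, 13661), -1))) = Add(-28063, Mul(-3793, Pow(14234, -1))) = Add(-28063, Mul(-3793, Rational(1, 14234))) = Add(-28063, Rational(-3793, 14234)) = Rational(-399452535, 14234)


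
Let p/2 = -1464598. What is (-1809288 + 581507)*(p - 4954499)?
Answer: 9679450930795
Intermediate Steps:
p = -2929196 (p = 2*(-1464598) = -2929196)
(-1809288 + 581507)*(p - 4954499) = (-1809288 + 581507)*(-2929196 - 4954499) = -1227781*(-7883695) = 9679450930795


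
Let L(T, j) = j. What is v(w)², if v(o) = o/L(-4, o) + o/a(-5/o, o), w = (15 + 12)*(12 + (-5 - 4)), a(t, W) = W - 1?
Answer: 25921/6400 ≈ 4.0502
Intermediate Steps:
a(t, W) = -1 + W
w = 81 (w = 27*(12 - 9) = 27*3 = 81)
v(o) = 1 + o/(-1 + o) (v(o) = o/o + o/(-1 + o) = 1 + o/(-1 + o))
v(w)² = ((-1 + 2*81)/(-1 + 81))² = ((-1 + 162)/80)² = ((1/80)*161)² = (161/80)² = 25921/6400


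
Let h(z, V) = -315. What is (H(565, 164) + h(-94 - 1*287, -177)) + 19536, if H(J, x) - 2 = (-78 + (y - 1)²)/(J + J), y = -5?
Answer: 10860974/565 ≈ 19223.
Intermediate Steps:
H(J, x) = 2 - 21/J (H(J, x) = 2 + (-78 + (-5 - 1)²)/(J + J) = 2 + (-78 + (-6)²)/((2*J)) = 2 + (-78 + 36)*(1/(2*J)) = 2 - 21/J)
(H(565, 164) + h(-94 - 1*287, -177)) + 19536 = ((2 - 21/565) - 315) + 19536 = (1109/565 - 315) + 19536 = -176866/565 + 19536 = 10860974/565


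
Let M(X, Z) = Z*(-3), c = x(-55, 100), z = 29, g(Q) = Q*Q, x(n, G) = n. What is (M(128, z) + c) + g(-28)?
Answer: 642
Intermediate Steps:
g(Q) = Q²
c = -55
M(X, Z) = -3*Z
(M(128, z) + c) + g(-28) = (-3*29 - 55) + (-28)² = (-87 - 55) + 784 = -142 + 784 = 642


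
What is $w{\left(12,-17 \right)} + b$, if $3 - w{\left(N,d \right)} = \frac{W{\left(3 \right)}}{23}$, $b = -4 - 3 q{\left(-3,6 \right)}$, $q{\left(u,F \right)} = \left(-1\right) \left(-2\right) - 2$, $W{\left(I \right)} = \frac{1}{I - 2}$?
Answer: $- \frac{24}{23} \approx -1.0435$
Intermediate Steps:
$W{\left(I \right)} = \frac{1}{-2 + I}$
$q{\left(u,F \right)} = 0$ ($q{\left(u,F \right)} = 2 - 2 = 0$)
$b = -4$ ($b = -4 - 0 = -4 + 0 = -4$)
$w{\left(N,d \right)} = \frac{68}{23}$ ($w{\left(N,d \right)} = 3 - \frac{1}{\left(-2 + 3\right) 23} = 3 - 1^{-1} \cdot \frac{1}{23} = 3 - 1 \cdot \frac{1}{23} = 3 - \frac{1}{23} = \frac{68}{23}$)
$w{\left(12,-17 \right)} + b = \frac{68}{23} - 4 = - \frac{24}{23}$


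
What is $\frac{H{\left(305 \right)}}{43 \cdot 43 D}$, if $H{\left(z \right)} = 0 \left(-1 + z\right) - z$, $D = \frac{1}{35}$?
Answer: $- \frac{10675}{1849} \approx -5.7734$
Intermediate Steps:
$D = \frac{1}{35} \approx 0.028571$
$H{\left(z \right)} = - z$ ($H{\left(z \right)} = 0 - z = - z$)
$\frac{H{\left(305 \right)}}{43 \cdot 43 D} = \frac{\left(-1\right) 305}{43 \cdot 43 \cdot \frac{1}{35}} = - \frac{305}{1849 \cdot \frac{1}{35}} = - \frac{305}{\frac{1849}{35}} = \left(-305\right) \frac{35}{1849} = - \frac{10675}{1849}$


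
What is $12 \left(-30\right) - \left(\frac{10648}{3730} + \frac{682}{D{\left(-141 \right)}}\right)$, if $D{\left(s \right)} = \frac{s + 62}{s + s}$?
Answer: $- \frac{412145456}{147335} \approx -2797.3$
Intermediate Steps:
$D{\left(s \right)} = \frac{62 + s}{2 s}$
$12 \left(-30\right) - \left(\frac{10648}{3730} + \frac{682}{D{\left(-141 \right)}}\right) = 12 \left(-30\right) - \left(\frac{10648}{3730} + \frac{682}{\frac{1}{2} \frac{1}{-141} \left(62 - 141\right)}\right) = -360 - \left(10648 \cdot \frac{1}{3730} + \frac{682}{\frac{1}{2} \left(- \frac{1}{141}\right) \left(-79\right)}\right) = -360 - \left(\frac{5324}{1865} + \frac{682}{\frac{79}{282}}\right) = -360 - \left(\frac{5324}{1865} + 682 \cdot \frac{282}{79}\right) = -360 - \left(\frac{5324}{1865} + \frac{192324}{79}\right) = -360 - \frac{359104856}{147335} = - \frac{412145456}{147335}$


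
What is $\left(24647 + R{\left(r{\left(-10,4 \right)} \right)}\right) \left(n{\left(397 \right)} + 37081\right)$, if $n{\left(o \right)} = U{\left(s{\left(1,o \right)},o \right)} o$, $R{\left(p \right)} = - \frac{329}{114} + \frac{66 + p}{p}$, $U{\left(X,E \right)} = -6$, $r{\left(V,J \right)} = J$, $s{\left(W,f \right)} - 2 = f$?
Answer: $\frac{48776800688}{57} \approx 8.5573 \cdot 10^{8}$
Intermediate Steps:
$s{\left(W,f \right)} = 2 + f$
$R{\left(p \right)} = - \frac{329}{114} + \frac{66 + p}{p}$ ($R{\left(p \right)} = \left(-329\right) \frac{1}{114} + \frac{66 + p}{p} = - \frac{329}{114} + \frac{66 + p}{p}$)
$n{\left(o \right)} = - 6 o$
$\left(24647 + R{\left(r{\left(-10,4 \right)} \right)}\right) \left(n{\left(397 \right)} + 37081\right) = \left(24647 - \left(\frac{215}{114} - \frac{66}{4}\right)\right) \left(\left(-6\right) 397 + 37081\right) = \left(24647 + \left(- \frac{215}{114} + 66 \cdot \frac{1}{4}\right)\right) \left(-2382 + 37081\right) = \left(24647 + \left(- \frac{215}{114} + \frac{33}{2}\right)\right) 34699 = \left(24647 + \frac{833}{57}\right) 34699 = \frac{1405712}{57} \cdot 34699 = \frac{48776800688}{57}$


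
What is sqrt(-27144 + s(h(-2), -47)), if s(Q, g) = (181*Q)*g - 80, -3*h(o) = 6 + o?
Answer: 2*I*sqrt(35733)/3 ≈ 126.02*I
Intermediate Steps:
h(o) = -2 - o/3 (h(o) = -(6 + o)/3 = -2 - o/3)
s(Q, g) = -80 + 181*Q*g (s(Q, g) = 181*Q*g - 80 = -80 + 181*Q*g)
sqrt(-27144 + s(h(-2), -47)) = sqrt(-27144 + (-80 + 181*(-2 - 1/3*(-2))*(-47))) = sqrt(-27144 + (-80 + 181*(-2 + 2/3)*(-47))) = sqrt(-27144 + (-80 + 181*(-4/3)*(-47))) = sqrt(-27144 + (-80 + 34028/3)) = sqrt(-27144 + 33788/3) = sqrt(-47644/3) = 2*I*sqrt(35733)/3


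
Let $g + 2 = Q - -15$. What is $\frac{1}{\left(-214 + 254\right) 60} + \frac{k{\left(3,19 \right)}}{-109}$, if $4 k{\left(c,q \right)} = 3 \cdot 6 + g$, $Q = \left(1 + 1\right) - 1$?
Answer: $- \frac{19091}{261600} \approx -0.072978$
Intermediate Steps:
$Q = 1$ ($Q = 2 - 1 = 1$)
$g = 14$ ($g = -2 + \left(1 - -15\right) = -2 + \left(1 + 15\right) = -2 + 16 = 14$)
$k{\left(c,q \right)} = 8$ ($k{\left(c,q \right)} = \frac{3 \cdot 6 + 14}{4} = \frac{18 + 14}{4} = \frac{1}{4} \cdot 32 = 8$)
$\frac{1}{\left(-214 + 254\right) 60} + \frac{k{\left(3,19 \right)}}{-109} = \frac{1}{\left(-214 + 254\right) 60} + \frac{8}{-109} = \frac{1}{40} \cdot \frac{1}{60} + 8 \left(- \frac{1}{109}\right) = \frac{1}{40} \cdot \frac{1}{60} - \frac{8}{109} = \frac{1}{2400} - \frac{8}{109} = - \frac{19091}{261600}$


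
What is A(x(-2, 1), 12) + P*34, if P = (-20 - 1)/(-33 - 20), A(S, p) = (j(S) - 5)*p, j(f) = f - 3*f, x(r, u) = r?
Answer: 78/53 ≈ 1.4717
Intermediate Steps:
j(f) = -2*f
A(S, p) = p*(-5 - 2*S) (A(S, p) = (-2*S - 5)*p = (-5 - 2*S)*p = p*(-5 - 2*S))
P = 21/53 (P = -21/(-53) = -21*(-1/53) = 21/53 ≈ 0.39623)
A(x(-2, 1), 12) + P*34 = -1*12*(5 + 2*(-2)) + (21/53)*34 = -1*12*(5 - 4) + 714/53 = -1*12*1 + 714/53 = -12 + 714/53 = 78/53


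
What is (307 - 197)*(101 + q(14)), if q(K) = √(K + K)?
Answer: 11110 + 220*√7 ≈ 11692.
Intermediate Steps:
q(K) = √2*√K (q(K) = √(2*K) = √2*√K)
(307 - 197)*(101 + q(14)) = (307 - 197)*(101 + √2*√14) = 110*(101 + 2*√7) = 11110 + 220*√7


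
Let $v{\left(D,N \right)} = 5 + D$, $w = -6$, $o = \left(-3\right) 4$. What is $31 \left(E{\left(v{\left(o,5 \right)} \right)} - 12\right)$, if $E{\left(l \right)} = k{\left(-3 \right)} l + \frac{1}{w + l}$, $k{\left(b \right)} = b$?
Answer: $\frac{3596}{13} \approx 276.62$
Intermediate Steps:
$o = -12$
$E{\left(l \right)} = \frac{1}{-6 + l} - 3 l$ ($E{\left(l \right)} = - 3 l + \frac{1}{-6 + l} = \frac{1}{-6 + l} - 3 l$)
$31 \left(E{\left(v{\left(o,5 \right)} \right)} - 12\right) = 31 \left(\frac{1 - 3 \left(5 - 12\right)^{2} + 18 \left(5 - 12\right)}{-6 + \left(5 - 12\right)} - 12\right) = 31 \left(\frac{1 - 3 \left(-7\right)^{2} + 18 \left(-7\right)}{-6 - 7} - 12\right) = 31 \left(\frac{1 - 147 - 126}{-13} - 12\right) = 31 \left(- \frac{1 - 147 - 126}{13} - 12\right) = 31 \left(\left(- \frac{1}{13}\right) \left(-272\right) - 12\right) = 31 \left(\frac{272}{13} - 12\right) = 31 \cdot \frac{116}{13} = \frac{3596}{13}$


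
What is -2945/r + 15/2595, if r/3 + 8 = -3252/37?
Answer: 18861589/1841412 ≈ 10.243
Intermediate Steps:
r = -10644/37 (r = -24 + 3*(-3252/37) = -24 - 9756/37 = -10644/37 ≈ -287.68)
-2945/r + 15/2595 = -2945/(-10644/37) + 15/2595 = -2945*(-37/10644) + 15*(1/2595) = 108965/10644 + 1/173 = 18861589/1841412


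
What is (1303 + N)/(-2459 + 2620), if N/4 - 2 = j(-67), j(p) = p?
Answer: 149/23 ≈ 6.4783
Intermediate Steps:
N = -260 (N = 8 + 4*(-67) = 8 - 268 = -260)
(1303 + N)/(-2459 + 2620) = (1303 - 260)/(-2459 + 2620) = 1043/161 = 1043*(1/161) = 149/23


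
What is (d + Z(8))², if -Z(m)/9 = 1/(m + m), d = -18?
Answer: 88209/256 ≈ 344.57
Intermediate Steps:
Z(m) = -9/(2*m) (Z(m) = -9/(m + m) = -9*1/(2*m) = -9/(2*m))
(d + Z(8))² = (-18 - 9/2/8)² = (-18 - 9/2*⅛)² = (-18 - 9/16)² = (-297/16)² = 88209/256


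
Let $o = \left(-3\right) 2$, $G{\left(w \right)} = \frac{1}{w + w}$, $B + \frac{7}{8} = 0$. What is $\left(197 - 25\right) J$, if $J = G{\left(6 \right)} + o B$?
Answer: $\frac{2752}{3} \approx 917.33$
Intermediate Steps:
$B = - \frac{7}{8}$ ($B = - \frac{7}{8} + 0 = - \frac{7}{8} \approx -0.875$)
$G{\left(w \right)} = \frac{1}{2 w}$
$o = -6$
$J = \frac{16}{3}$ ($J = \frac{1}{2 \cdot 6} - - \frac{21}{4} = \frac{1}{2} \cdot \frac{1}{6} + \frac{21}{4} = \frac{1}{12} + \frac{21}{4} = \frac{16}{3} \approx 5.3333$)
$\left(197 - 25\right) J = \left(197 - 25\right) \frac{16}{3} = 172 \cdot \frac{16}{3} = \frac{2752}{3}$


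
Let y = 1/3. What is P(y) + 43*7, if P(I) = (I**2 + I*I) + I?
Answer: 2714/9 ≈ 301.56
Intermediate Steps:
y = 1/3 (y = (1/3)*1 = 1/3 ≈ 0.33333)
P(I) = I + 2*I**2 (P(I) = (I**2 + I**2) + I = 2*I**2 + I = I + 2*I**2)
P(y) + 43*7 = (1 + 2*(1/3))/3 + 43*7 = (1 + 2/3)/3 + 301 = (1/3)*(5/3) + 301 = 5/9 + 301 = 2714/9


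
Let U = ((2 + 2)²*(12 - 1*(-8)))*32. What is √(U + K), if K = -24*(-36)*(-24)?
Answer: 16*I*√41 ≈ 102.45*I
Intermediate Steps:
U = 10240 (U = (4²*(12 + 8))*32 = (16*20)*32 = 320*32 = 10240)
K = -20736 (K = 864*(-24) = -20736)
√(U + K) = √(10240 - 20736) = √(-10496) = 16*I*√41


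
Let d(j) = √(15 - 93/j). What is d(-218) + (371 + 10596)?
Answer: 10967 + √733134/218 ≈ 10971.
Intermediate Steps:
d(-218) + (371 + 10596) = √(15 - 93/(-218)) + (371 + 10596) = √(15 - 93*(-1/218)) + 10967 = √(15 + 93/218) + 10967 = √(3363/218) + 10967 = √733134/218 + 10967 = 10967 + √733134/218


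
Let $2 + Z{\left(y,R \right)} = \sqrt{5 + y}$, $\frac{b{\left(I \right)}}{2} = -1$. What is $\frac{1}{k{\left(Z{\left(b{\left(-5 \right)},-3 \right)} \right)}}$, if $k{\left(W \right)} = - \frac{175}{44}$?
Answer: $- \frac{44}{175} \approx -0.25143$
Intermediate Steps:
$b{\left(I \right)} = -2$ ($b{\left(I \right)} = 2 \left(-1\right) = -2$)
$Z{\left(y,R \right)} = -2 + \sqrt{5 + y}$
$k{\left(W \right)} = - \frac{175}{44}$ ($k{\left(W \right)} = \left(-175\right) \frac{1}{44} = - \frac{175}{44}$)
$\frac{1}{k{\left(Z{\left(b{\left(-5 \right)},-3 \right)} \right)}} = \frac{1}{- \frac{175}{44}} = - \frac{44}{175}$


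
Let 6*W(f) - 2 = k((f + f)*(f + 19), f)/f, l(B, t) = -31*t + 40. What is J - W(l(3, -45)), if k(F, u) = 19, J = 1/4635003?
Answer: -4463505019/13302458610 ≈ -0.33554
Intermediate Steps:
J = 1/4635003 ≈ 2.1575e-7
l(B, t) = 40 - 31*t
W(f) = ⅓ + 19/(6*f) (W(f) = ⅓ + (19/f)/6 = ⅓ + 19/(6*f))
J - W(l(3, -45)) = 1/4635003 - (19 + 2*(40 - 31*(-45)))/(6*(40 - 31*(-45))) = 1/4635003 - (19 + 2*(40 + 1395))/(6*(40 + 1395)) = 1/4635003 - (19 + 2*1435)/(6*1435) = 1/4635003 - (19 + 2870)/(6*1435) = 1/4635003 - 2889/(6*1435) = 1/4635003 - 1*963/2870 = 1/4635003 - 963/2870 = -4463505019/13302458610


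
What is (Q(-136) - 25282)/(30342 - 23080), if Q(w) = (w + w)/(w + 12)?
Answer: -391837/112561 ≈ -3.4811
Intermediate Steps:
Q(w) = 2*w/(12 + w) (Q(w) = (2*w)/(12 + w) = 2*w/(12 + w))
(Q(-136) - 25282)/(30342 - 23080) = (2*(-136)/(12 - 136) - 25282)/(30342 - 23080) = (2*(-136)/(-124) - 25282)/7262 = (2*(-136)*(-1/124) - 25282)*(1/7262) = (68/31 - 25282)*(1/7262) = -783674/31*1/7262 = -391837/112561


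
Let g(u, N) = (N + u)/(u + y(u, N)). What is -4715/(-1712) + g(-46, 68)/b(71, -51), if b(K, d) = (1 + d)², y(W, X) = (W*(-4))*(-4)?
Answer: 1152223417/418370000 ≈ 2.7541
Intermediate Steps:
y(W, X) = 16*W (y(W, X) = -4*W*(-4) = 16*W)
g(u, N) = (N + u)/(17*u) (g(u, N) = (N + u)/(u + 16*u) = (N + u)/((17*u)) = (N + u)*(1/(17*u)) = (N + u)/(17*u))
-4715/(-1712) + g(-46, 68)/b(71, -51) = -4715/(-1712) + ((1/17)*(68 - 46)/(-46))/((1 - 51)²) = -4715*(-1/1712) + ((1/17)*(-1/46)*22)/((-50)²) = 4715/1712 - 11/391/2500 = 4715/1712 - 11/391*1/2500 = 4715/1712 - 11/977500 = 1152223417/418370000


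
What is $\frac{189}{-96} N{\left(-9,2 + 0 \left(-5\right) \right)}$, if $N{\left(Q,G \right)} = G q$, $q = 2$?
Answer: $- \frac{63}{8} \approx -7.875$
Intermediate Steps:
$N{\left(Q,G \right)} = 2 G$ ($N{\left(Q,G \right)} = G 2 = 2 G$)
$\frac{189}{-96} N{\left(-9,2 + 0 \left(-5\right) \right)} = \frac{189}{-96} \cdot 2 \left(2 + 0 \left(-5\right)\right) = 189 \left(- \frac{1}{96}\right) 2 \left(2 + 0\right) = - \frac{63 \cdot 2 \cdot 2}{32} = \left(- \frac{63}{32}\right) 4 = - \frac{63}{8}$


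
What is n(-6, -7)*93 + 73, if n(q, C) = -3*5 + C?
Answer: -1973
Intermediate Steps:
n(q, C) = -15 + C
n(-6, -7)*93 + 73 = (-15 - 7)*93 + 73 = -22*93 + 73 = -2046 + 73 = -1973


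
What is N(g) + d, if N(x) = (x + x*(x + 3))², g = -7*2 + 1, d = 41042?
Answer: 54731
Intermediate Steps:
g = -13 (g = -14 + 1 = -13)
N(x) = (x + x*(3 + x))²
N(g) + d = (-13)²*(4 - 13)² + 41042 = 169*(-9)² + 41042 = 169*81 + 41042 = 13689 + 41042 = 54731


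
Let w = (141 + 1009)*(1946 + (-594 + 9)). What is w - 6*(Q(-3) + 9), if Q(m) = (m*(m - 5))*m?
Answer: 1565528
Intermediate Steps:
Q(m) = m²*(-5 + m) (Q(m) = (m*(-5 + m))*m = m²*(-5 + m))
w = 1565150 (w = 1150*(1946 - 585) = 1150*1361 = 1565150)
w - 6*(Q(-3) + 9) = 1565150 - 6*((-3)²*(-5 - 3) + 9) = 1565150 - 6*(9*(-8) + 9) = 1565150 - 6*(-72 + 9) = 1565150 - 6*(-63) = 1565150 + 378 = 1565528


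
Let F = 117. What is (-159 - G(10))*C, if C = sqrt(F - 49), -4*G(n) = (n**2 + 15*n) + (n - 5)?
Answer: -381*sqrt(17)/2 ≈ -785.45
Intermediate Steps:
G(n) = 5/4 - 4*n - n**2/4 (G(n) = -((n**2 + 15*n) + (n - 5))/4 = -((n**2 + 15*n) + (-5 + n))/4 = -(-5 + n**2 + 16*n)/4 = 5/4 - 4*n - n**2/4)
C = 2*sqrt(17) (C = sqrt(117 - 49) = sqrt(68) = 2*sqrt(17) ≈ 8.2462)
(-159 - G(10))*C = (-159 - (5/4 - 4*10 - 1/4*10**2))*(2*sqrt(17)) = (-159 - (5/4 - 40 - 1/4*100))*(2*sqrt(17)) = (-159 - (5/4 - 40 - 25))*(2*sqrt(17)) = (-159 - 1*(-255/4))*(2*sqrt(17)) = (-159 + 255/4)*(2*sqrt(17)) = -381*sqrt(17)/2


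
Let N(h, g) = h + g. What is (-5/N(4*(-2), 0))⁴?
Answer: 625/4096 ≈ 0.15259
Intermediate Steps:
N(h, g) = g + h
(-5/N(4*(-2), 0))⁴ = (-5/(0 + 4*(-2)))⁴ = (-5/(0 - 8))⁴ = (-5/(-8))⁴ = (-5*(-⅛))⁴ = (5/8)⁴ = 625/4096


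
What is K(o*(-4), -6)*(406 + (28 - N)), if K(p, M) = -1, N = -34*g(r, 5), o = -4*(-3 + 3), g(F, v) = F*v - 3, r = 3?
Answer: -842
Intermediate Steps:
g(F, v) = -3 + F*v
o = 0 (o = -4*0 = 0)
N = -408 (N = -34*(-3 + 3*5) = -34*(-3 + 15) = -34*12 = -408)
K(o*(-4), -6)*(406 + (28 - N)) = -(406 + (28 - 1*(-408))) = -(406 + (28 + 408)) = -(406 + 436) = -1*842 = -842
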